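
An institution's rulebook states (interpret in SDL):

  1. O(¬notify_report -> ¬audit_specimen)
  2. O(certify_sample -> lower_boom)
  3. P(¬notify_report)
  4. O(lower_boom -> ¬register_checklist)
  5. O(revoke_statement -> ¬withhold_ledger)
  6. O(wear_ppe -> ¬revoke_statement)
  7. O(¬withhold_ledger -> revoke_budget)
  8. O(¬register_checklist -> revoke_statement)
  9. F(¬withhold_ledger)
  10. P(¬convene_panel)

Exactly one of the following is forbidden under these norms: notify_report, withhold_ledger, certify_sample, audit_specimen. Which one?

certify_sample

F(¬withhold_ledger) at premise 9 means O(withhold_ledger).
Premise 5 is O(revoke_statement -> ¬withhold_ledger); contrapositively O(withhold_ledger -> ¬revoke_statement). Since O(withhold_ledger) holds, K gives O(¬revoke_statement).
The contrapositive of premise 8 (O(¬register_checklist -> revoke_statement)) is O(¬revoke_statement -> register_checklist), and O(¬revoke_statement) is already established, so O(register_checklist).
Premise 4, O(lower_boom -> ¬register_checklist), contraposes to O(register_checklist -> ¬lower_boom); with O(register_checklist) we get O(¬lower_boom).
The contrapositive of premise 2 (O(certify_sample -> lower_boom)) is O(¬lower_boom -> ¬certify_sample), and O(¬lower_boom) is already established, so O(¬certify_sample).
So O(¬certify_sample) holds, i.e. certify_sample is forbidden. None of the other listed options is forbidden under the premises.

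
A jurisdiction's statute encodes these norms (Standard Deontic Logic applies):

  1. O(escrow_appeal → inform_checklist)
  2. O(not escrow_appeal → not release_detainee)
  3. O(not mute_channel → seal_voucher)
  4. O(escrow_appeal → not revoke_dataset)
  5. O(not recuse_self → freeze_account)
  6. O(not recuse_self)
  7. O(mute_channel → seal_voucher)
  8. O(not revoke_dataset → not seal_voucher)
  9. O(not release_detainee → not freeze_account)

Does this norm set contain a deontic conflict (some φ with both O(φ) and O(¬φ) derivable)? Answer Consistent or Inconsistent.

By case analysis on not mute_channel: premise 3 gives O(not mute_channel → seal_voucher) and premise 7 gives O(mute_channel → seal_voucher), so O(seal_voucher) either way.
Premise 8 is O(not revoke_dataset → not seal_voucher); contrapositively O(seal_voucher → revoke_dataset). Since O(seal_voucher) holds, K gives O(revoke_dataset).
Premise 4 is O(escrow_appeal → not revoke_dataset); contrapositively O(revoke_dataset → not escrow_appeal). Since O(revoke_dataset) holds, K gives O(not escrow_appeal).
With premise 2, O(not escrow_appeal → not release_detainee), the K-axiom yields O(not release_detainee).
Premise 9 is O(not release_detainee → not freeze_account); since O(not release_detainee), deontic closure gives O(not freeze_account).
Premise 5 is O(not recuse_self → freeze_account); contrapositively O(not freeze_account → recuse_self). Since O(not freeze_account) holds, K gives O(recuse_self).
But premise 6 directly asserts O(not recuse_self).
We now have both O(recuse_self) and O(not recuse_self) — recuse_self is simultaneously obligatory and forbidden, violating the D-axiom.

Inconsistent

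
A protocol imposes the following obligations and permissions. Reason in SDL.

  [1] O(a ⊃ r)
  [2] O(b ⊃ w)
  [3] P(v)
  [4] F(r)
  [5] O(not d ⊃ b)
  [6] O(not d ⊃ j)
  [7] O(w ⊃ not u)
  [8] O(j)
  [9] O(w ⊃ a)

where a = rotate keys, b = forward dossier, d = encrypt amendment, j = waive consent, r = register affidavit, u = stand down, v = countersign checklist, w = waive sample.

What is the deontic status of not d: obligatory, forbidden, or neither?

Premise 4 is F(r), i.e. O(not r).
Premise 1 is O(a ⊃ r); contrapositively O(not r ⊃ not a). Since O(not r) holds, K gives O(not a).
The contrapositive of premise 9 (O(w ⊃ a)) is O(not a ⊃ not w), and O(not a) is already established, so O(not w).
Premise 2 is O(b ⊃ w); contrapositively O(not w ⊃ not b). Since O(not w) holds, K gives O(not b).
Premise 5 is O(not d ⊃ b); contrapositively O(not b ⊃ d). Since O(not b) holds, K gives O(d).
Premises 3, 6, 7, 8 do not contribute to this derivation.
Thus O(d), which is F(not d): not d is forbidden.

Forbidden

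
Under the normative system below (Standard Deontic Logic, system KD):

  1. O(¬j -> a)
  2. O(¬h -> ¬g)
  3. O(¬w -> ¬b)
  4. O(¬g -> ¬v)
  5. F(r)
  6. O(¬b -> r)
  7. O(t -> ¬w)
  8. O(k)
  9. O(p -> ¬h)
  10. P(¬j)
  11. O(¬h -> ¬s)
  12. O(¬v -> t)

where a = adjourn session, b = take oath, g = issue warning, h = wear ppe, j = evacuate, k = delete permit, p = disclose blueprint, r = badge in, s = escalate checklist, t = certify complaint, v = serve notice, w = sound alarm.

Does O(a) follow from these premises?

Premise 1 is O(¬j -> a), but O(¬j) is not derivable from the premises (the permission P(¬j) asserts only ¬O(j), not O(¬j)), so it does not yield O(a).
No other premise forces O(a). An ideal world satisfying every premise can still have a false, so O(a) is not derivable.

No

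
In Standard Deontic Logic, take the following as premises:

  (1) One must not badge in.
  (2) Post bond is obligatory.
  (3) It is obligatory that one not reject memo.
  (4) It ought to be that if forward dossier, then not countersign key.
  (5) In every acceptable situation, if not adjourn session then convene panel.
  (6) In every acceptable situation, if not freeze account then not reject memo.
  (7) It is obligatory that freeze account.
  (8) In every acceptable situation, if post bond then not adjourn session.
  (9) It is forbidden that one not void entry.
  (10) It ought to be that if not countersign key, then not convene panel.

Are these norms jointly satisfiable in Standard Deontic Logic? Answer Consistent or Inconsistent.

Consistent

Premise 6 is O(¬freeze_account → ¬reject_memo); even if O(¬reject_memo) held, inferring O(¬freeze_account) would be affirming the consequent — invalid.
So O(¬freeze_account) is not derivable, and the apparent clash with O(freeze_account) does not arise.
A world satisfying every obligation exists (e.g. adjourn_session=false, badge_in=false, convene_panel=true, countersign_key=true, forward_dossier=false, freeze_account=true, post_bond=true, reject_memo=false, void_entry=true); no atom is both obligatory and forbidden, so the set is consistent.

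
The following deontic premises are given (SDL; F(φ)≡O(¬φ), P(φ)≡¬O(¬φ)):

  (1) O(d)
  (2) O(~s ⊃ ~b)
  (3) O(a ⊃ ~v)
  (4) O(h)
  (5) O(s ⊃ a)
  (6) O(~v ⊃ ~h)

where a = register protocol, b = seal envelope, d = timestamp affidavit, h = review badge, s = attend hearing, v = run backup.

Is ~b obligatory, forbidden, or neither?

Obligatory

Premise 4 gives O(h).
Premise 6 is O(~v ⊃ ~h); contrapositively O(h ⊃ v). Since O(h) holds, K gives O(v).
Premise 3 is O(a ⊃ ~v); contrapositively O(v ⊃ ~a). Since O(v) holds, K gives O(~a).
The contrapositive of premise 5 (O(s ⊃ a)) is O(~a ⊃ ~s), and O(~a) is already established, so O(~s).
From O(~s) and premise 2, O(~s ⊃ ~b), we obtain O(~b).
Premise 1 does not contribute to this derivation.
Hence ~b is obligatory.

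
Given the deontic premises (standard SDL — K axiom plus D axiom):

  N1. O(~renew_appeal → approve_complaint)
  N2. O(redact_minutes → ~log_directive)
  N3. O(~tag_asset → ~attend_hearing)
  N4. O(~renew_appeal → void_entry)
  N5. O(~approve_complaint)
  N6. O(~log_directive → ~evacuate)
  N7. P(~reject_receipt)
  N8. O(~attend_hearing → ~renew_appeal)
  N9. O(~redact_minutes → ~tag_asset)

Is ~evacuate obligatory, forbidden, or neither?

From premise 5 we have O(~approve_complaint).
Premise 1, O(~renew_appeal → approve_complaint), contraposes to O(~approve_complaint → renew_appeal); with O(~approve_complaint) we get O(renew_appeal).
The contrapositive of premise 8 (O(~attend_hearing → ~renew_appeal)) is O(renew_appeal → attend_hearing), and O(renew_appeal) is already established, so O(attend_hearing).
Premise 3, O(~tag_asset → ~attend_hearing), contraposes to O(attend_hearing → tag_asset); with O(attend_hearing) we get O(tag_asset).
Premise 9 is O(~redact_minutes → ~tag_asset); contrapositively O(tag_asset → redact_minutes). Since O(tag_asset) holds, K gives O(redact_minutes).
From O(redact_minutes) and premise 2, O(redact_minutes → ~log_directive), we obtain O(~log_directive).
From O(~log_directive) and premise 6, O(~log_directive → ~evacuate), we obtain O(~evacuate).
Premises 4, 7 do not contribute to this derivation.
Hence ~evacuate is obligatory.

Obligatory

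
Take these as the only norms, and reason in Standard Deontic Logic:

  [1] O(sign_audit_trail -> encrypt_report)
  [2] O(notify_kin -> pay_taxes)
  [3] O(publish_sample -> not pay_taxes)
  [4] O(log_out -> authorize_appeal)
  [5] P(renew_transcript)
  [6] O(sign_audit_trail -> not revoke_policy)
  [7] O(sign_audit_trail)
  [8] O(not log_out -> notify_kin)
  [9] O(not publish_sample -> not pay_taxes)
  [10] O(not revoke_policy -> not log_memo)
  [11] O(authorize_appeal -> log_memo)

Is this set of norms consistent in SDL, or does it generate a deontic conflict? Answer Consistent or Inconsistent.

By case analysis on publish_sample: premise 3 gives O(publish_sample -> not pay_taxes) and premise 9 gives O(not publish_sample -> not pay_taxes), so O(not pay_taxes) either way.
Premise 2, O(notify_kin -> pay_taxes), contraposes to O(not pay_taxes -> not notify_kin); with O(not pay_taxes) we get O(not notify_kin).
The contrapositive of premise 8 (O(not log_out -> notify_kin)) is O(not notify_kin -> log_out), and O(not notify_kin) is already established, so O(log_out).
With premise 4, O(log_out -> authorize_appeal), the K-axiom yields O(authorize_appeal).
With premise 11, O(authorize_appeal -> log_memo), the K-axiom yields O(log_memo).
Premise 10, O(not revoke_policy -> not log_memo), contraposes to O(log_memo -> revoke_policy); with O(log_memo) we get O(revoke_policy).
The contrapositive of premise 6 (O(sign_audit_trail -> not revoke_policy)) is O(revoke_policy -> not sign_audit_trail), and O(revoke_policy) is already established, so O(not sign_audit_trail).
However, premise 7 gives O(sign_audit_trail).
We now have both O(not sign_audit_trail) and O(sign_audit_trail) — sign_audit_trail is simultaneously obligatory and forbidden, violating the D-axiom.

Inconsistent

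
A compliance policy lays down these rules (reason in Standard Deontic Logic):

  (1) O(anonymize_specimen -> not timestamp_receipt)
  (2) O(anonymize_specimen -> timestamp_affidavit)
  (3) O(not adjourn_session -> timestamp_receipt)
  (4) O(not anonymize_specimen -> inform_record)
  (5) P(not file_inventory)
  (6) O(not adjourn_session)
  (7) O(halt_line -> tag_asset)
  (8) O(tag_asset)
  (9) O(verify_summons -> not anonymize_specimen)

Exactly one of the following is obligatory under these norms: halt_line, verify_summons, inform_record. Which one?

From premise 6 we have O(not adjourn_session).
Applying K to premise 3 (O(not adjourn_session -> timestamp_receipt)) and O(not adjourn_session) yields O(timestamp_receipt).
Premise 1, O(anonymize_specimen -> not timestamp_receipt), contraposes to O(timestamp_receipt -> not anonymize_specimen); with O(timestamp_receipt) we get O(not anonymize_specimen).
With premise 4, O(not anonymize_specimen -> inform_record), the K-axiom yields O(inform_record).
So O(inform_record) holds — inform_record is obligatory. None of the other listed options is made obligatory by any chain of premises.

inform_record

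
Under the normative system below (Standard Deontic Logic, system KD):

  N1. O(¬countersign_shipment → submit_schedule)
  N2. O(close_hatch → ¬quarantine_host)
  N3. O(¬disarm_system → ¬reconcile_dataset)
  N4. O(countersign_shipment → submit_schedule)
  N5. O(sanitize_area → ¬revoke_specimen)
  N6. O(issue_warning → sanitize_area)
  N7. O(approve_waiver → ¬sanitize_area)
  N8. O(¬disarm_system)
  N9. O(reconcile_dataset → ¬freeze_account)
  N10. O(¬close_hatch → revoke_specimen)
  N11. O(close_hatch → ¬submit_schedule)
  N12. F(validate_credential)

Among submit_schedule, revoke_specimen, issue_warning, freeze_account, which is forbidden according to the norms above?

By case analysis on countersign_shipment: premise 4 gives O(countersign_shipment → submit_schedule) and premise 1 gives O(¬countersign_shipment → submit_schedule), so O(submit_schedule) either way.
The contrapositive of premise 11 (O(close_hatch → ¬submit_schedule)) is O(submit_schedule → ¬close_hatch), and O(submit_schedule) is already established, so O(¬close_hatch).
From O(¬close_hatch) and premise 10, O(¬close_hatch → revoke_specimen), we obtain O(revoke_specimen).
The contrapositive of premise 5 (O(sanitize_area → ¬revoke_specimen)) is O(revoke_specimen → ¬sanitize_area), and O(revoke_specimen) is already established, so O(¬sanitize_area).
Premise 6 is O(issue_warning → sanitize_area); contrapositively O(¬sanitize_area → ¬issue_warning). Since O(¬sanitize_area) holds, K gives O(¬issue_warning).
So O(¬issue_warning) holds, i.e. issue_warning is forbidden. None of the other listed options is forbidden under the premises.

issue_warning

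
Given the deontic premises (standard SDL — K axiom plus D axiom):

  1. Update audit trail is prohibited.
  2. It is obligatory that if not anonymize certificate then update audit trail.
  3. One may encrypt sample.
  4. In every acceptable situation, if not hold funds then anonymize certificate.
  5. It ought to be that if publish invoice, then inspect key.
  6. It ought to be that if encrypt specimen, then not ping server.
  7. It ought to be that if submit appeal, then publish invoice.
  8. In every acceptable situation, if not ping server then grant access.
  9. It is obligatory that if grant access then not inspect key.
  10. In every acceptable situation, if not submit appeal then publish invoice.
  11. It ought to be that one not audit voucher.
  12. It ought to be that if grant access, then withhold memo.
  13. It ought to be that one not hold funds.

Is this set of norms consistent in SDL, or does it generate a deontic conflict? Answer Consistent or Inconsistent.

Premise 2 is O(¬anonymize_certificate → update_audit_trail), but O(¬anonymize_certificate) is not derivable from the premises, so it does not yield O(update_audit_trail).
So O(update_audit_trail) is not derivable, and the apparent clash with O(¬update_audit_trail) does not arise.
A world satisfying every obligation exists (e.g. anonymize_certificate=true, audit_voucher=false, encrypt_sample=false, encrypt_specimen=false, grant_access=false, hold_funds=false, inspect_key=true, ping_server=true, publish_invoice=true, submit_appeal=false, update_audit_trail=false, withhold_memo=false); no atom is both obligatory and forbidden, so the set is consistent.

Consistent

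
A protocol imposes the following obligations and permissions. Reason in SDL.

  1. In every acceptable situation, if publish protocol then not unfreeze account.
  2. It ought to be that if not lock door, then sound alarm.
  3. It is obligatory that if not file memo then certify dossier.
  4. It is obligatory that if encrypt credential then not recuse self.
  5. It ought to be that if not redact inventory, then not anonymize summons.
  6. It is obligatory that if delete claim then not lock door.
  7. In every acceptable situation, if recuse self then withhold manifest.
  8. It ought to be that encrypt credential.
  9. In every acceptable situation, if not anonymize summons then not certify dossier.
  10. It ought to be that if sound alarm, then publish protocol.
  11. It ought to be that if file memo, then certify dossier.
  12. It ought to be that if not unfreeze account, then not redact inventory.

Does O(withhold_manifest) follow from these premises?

Premise 7 is O(recuse_self → withhold_manifest), but O(recuse_self) is not derivable from the premises, so it does not yield O(withhold_manifest).
No other premise forces O(withhold_manifest). An ideal world satisfying every premise can still have withhold_manifest false, so O(withhold_manifest) is not derivable.

No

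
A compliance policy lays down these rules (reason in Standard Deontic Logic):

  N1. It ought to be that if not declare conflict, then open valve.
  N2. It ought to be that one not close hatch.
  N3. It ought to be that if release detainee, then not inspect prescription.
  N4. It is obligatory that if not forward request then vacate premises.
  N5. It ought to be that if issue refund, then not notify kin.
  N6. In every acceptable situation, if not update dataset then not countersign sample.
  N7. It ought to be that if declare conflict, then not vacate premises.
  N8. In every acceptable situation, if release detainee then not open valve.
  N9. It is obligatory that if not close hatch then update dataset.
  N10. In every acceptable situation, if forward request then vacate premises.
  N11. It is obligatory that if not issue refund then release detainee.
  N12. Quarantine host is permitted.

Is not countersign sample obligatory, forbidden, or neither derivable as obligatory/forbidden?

Neither

Premise 6 is O(¬update_dataset → ¬countersign_sample), but O(¬update_dataset) is not derivable from the premises, so it does not yield O(¬countersign_sample).
No premise or chain of K-axiom applications forces O(¬countersign_sample), and none forces O(countersign_sample). So ¬countersign_sample is neither obligatory nor forbidden under these norms.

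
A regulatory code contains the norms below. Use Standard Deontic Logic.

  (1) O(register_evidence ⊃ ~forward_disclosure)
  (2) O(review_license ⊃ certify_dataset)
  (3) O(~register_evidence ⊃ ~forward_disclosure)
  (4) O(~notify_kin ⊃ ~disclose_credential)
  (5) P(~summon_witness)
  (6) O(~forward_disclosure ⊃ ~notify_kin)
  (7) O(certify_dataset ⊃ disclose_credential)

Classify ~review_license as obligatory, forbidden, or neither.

Obligatory

Premises 3 and 1 are O(~register_evidence ⊃ ~forward_disclosure) and O(register_evidence ⊃ ~forward_disclosure); every ideal world satisfies ~register_evidence or register_evidence, so in either case ~forward_disclosure holds — hence O(~forward_disclosure).
Applying K to premise 6 (O(~forward_disclosure ⊃ ~notify_kin)) and O(~forward_disclosure) yields O(~notify_kin).
Applying K to premise 4 (O(~notify_kin ⊃ ~disclose_credential)) and O(~notify_kin) yields O(~disclose_credential).
Premise 7 is O(certify_dataset ⊃ disclose_credential); contrapositively O(~disclose_credential ⊃ ~certify_dataset). Since O(~disclose_credential) holds, K gives O(~certify_dataset).
The contrapositive of premise 2 (O(review_license ⊃ certify_dataset)) is O(~certify_dataset ⊃ ~review_license), and O(~certify_dataset) is already established, so O(~review_license).
Premise 5 does not contribute to this derivation.
Hence ~review_license is obligatory.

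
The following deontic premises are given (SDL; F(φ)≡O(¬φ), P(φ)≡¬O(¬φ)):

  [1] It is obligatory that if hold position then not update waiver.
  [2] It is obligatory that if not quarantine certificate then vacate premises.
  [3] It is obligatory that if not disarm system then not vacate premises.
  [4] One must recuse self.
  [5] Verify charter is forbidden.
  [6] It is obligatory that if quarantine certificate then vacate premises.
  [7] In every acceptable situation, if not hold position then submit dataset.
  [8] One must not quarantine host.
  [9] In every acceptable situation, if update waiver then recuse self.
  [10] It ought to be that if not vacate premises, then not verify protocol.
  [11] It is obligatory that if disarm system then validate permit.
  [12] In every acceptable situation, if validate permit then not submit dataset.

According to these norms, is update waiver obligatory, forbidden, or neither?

Forbidden

Premises 6 and 2 are O(quarantine_certificate → vacate_premises) and O(¬quarantine_certificate → vacate_premises); every ideal world satisfies quarantine_certificate or ¬quarantine_certificate, so in either case vacate_premises holds — hence O(vacate_premises).
Premise 3 is O(¬disarm_system → ¬vacate_premises); contrapositively O(vacate_premises → disarm_system). Since O(vacate_premises) holds, K gives O(disarm_system).
Premise 11 is O(disarm_system → validate_permit); since O(disarm_system), deontic closure gives O(validate_permit).
Premise 12 is O(validate_permit → ¬submit_dataset); since O(validate_permit), deontic closure gives O(¬submit_dataset).
The contrapositive of premise 7 (O(¬hold_position → submit_dataset)) is O(¬submit_dataset → hold_position), and O(¬submit_dataset) is already established, so O(hold_position).
With premise 1, O(hold_position → ¬update_waiver), the K-axiom yields O(¬update_waiver).
Premises 4, 5, 8, 9, 10 do not contribute to this derivation.
Thus O(¬update_waiver), which is F(update_waiver): update_waiver is forbidden.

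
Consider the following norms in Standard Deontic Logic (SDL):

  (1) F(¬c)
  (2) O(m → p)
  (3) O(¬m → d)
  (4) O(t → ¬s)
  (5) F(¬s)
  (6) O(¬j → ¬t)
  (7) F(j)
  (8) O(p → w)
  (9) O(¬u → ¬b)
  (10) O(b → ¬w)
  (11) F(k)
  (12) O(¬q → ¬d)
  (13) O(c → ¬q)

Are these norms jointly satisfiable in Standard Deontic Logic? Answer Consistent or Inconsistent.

Consistent

Premise 4 is O(t → ¬s), but O(t) is not derivable from the premises, so it does not yield O(¬s).
So O(¬s) is not derivable, and the apparent clash with O(s) does not arise.
A world satisfying every obligation exists (e.g. b=false, c=true, d=false, j=false, k=false, m=true, p=true, q=false, s=true, t=false, u=false, w=true); no atom is both obligatory and forbidden, so the set is consistent.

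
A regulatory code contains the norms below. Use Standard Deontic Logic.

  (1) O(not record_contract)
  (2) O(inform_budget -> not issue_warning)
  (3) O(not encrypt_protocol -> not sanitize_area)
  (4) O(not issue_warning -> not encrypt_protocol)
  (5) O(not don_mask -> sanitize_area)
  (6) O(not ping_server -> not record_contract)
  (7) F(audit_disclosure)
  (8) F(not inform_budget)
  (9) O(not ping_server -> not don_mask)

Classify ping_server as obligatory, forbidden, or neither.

Premise 8, F(not inform_budget), is equivalent to O(inform_budget).
From O(inform_budget) and premise 2, O(inform_budget -> not issue_warning), we obtain O(not issue_warning).
Premise 4 is O(not issue_warning -> not encrypt_protocol); since O(not issue_warning), deontic closure gives O(not encrypt_protocol).
From O(not encrypt_protocol) and premise 3, O(not encrypt_protocol -> not sanitize_area), we obtain O(not sanitize_area).
Premise 5, O(not don_mask -> sanitize_area), contraposes to O(not sanitize_area -> don_mask); with O(not sanitize_area) we get O(don_mask).
The contrapositive of premise 9 (O(not ping_server -> not don_mask)) is O(don_mask -> ping_server), and O(don_mask) is already established, so O(ping_server).
Premises 1, 6, 7 do not contribute to this derivation.
Hence ping_server is obligatory.

Obligatory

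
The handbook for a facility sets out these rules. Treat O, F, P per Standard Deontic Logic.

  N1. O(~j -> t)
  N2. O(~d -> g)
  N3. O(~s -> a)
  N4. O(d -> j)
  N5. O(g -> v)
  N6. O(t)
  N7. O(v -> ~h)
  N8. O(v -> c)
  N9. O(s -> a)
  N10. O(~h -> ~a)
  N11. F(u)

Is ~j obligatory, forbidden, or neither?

Forbidden

Premises 3 and 9 are O(~s -> a) and O(s -> a); every ideal world satisfies ~s or s, so in either case a holds — hence O(a).
The contrapositive of premise 10 (O(~h -> ~a)) is O(a -> h), and O(a) is already established, so O(h).
Premise 7 is O(v -> ~h); contrapositively O(h -> ~v). Since O(h) holds, K gives O(~v).
Premise 5, O(g -> v), contraposes to O(~v -> ~g); with O(~v) we get O(~g).
The contrapositive of premise 2 (O(~d -> g)) is O(~g -> d), and O(~g) is already established, so O(d).
With premise 4, O(d -> j), the K-axiom yields O(j).
Premises 1, 6, 8, 11 do not contribute to this derivation.
Thus O(j), which is F(~j): ~j is forbidden.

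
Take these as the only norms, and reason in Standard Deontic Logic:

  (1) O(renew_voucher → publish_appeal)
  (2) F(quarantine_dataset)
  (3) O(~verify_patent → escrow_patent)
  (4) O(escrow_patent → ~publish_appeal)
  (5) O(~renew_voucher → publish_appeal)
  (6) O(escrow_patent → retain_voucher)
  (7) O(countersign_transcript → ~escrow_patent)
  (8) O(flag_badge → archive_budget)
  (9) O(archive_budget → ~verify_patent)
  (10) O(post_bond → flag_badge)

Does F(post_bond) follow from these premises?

Premises 5 and 1 cover both cases: O(~renew_voucher → publish_appeal) and O(renew_voucher → publish_appeal). Since ~renew_voucher ∨ renew_voucher is a tautology, O(publish_appeal) follows.
Premise 4, O(escrow_patent → ~publish_appeal), contraposes to O(publish_appeal → ~escrow_patent); with O(publish_appeal) we get O(~escrow_patent).
Premise 3 is O(~verify_patent → escrow_patent); contrapositively O(~escrow_patent → verify_patent). Since O(~escrow_patent) holds, K gives O(verify_patent).
Premise 9, O(archive_budget → ~verify_patent), contraposes to O(verify_patent → ~archive_budget); with O(verify_patent) we get O(~archive_budget).
Premise 8 is O(flag_badge → archive_budget); contrapositively O(~archive_budget → ~flag_badge). Since O(~archive_budget) holds, K gives O(~flag_badge).
Premise 10, O(post_bond → flag_badge), contraposes to O(~flag_badge → ~post_bond); with O(~flag_badge) we get O(~post_bond).
Premises 2, 6, 7 do not contribute to this derivation.
So O(~post_bond) holds, i.e. F(post_bond). The claim follows.

Yes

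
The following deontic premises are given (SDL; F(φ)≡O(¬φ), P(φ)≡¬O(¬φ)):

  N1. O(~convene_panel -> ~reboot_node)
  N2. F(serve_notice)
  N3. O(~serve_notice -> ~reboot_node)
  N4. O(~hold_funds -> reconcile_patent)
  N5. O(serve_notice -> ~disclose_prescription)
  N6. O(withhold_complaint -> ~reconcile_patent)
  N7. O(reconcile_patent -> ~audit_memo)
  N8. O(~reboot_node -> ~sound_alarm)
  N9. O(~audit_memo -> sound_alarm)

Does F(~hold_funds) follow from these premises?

Yes

Premise 2 is F(serve_notice), i.e. O(~serve_notice).
From O(~serve_notice) and premise 3, O(~serve_notice -> ~reboot_node), we obtain O(~reboot_node).
Applying K to premise 8 (O(~reboot_node -> ~sound_alarm)) and O(~reboot_node) yields O(~sound_alarm).
Premise 9 is O(~audit_memo -> sound_alarm); contrapositively O(~sound_alarm -> audit_memo). Since O(~sound_alarm) holds, K gives O(audit_memo).
Premise 7, O(reconcile_patent -> ~audit_memo), contraposes to O(audit_memo -> ~reconcile_patent); with O(audit_memo) we get O(~reconcile_patent).
The contrapositive of premise 4 (O(~hold_funds -> reconcile_patent)) is O(~reconcile_patent -> hold_funds), and O(~reconcile_patent) is already established, so O(hold_funds).
Premises 1, 5, 6 do not contribute to this derivation.
So O(hold_funds) holds, i.e. F(~hold_funds). The claim follows.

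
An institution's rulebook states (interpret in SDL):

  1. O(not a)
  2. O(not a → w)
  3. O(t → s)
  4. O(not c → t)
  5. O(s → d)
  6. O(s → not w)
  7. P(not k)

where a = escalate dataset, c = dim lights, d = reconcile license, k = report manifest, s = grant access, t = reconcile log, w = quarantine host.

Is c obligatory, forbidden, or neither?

From premise 1 we have O(not a).
With premise 2, O(not a → w), the K-axiom yields O(w).
Premise 6, O(s → not w), contraposes to O(w → not s); with O(w) we get O(not s).
Premise 3 is O(t → s); contrapositively O(not s → not t). Since O(not s) holds, K gives O(not t).
The contrapositive of premise 4 (O(not c → t)) is O(not t → c), and O(not t) is already established, so O(c).
Premises 5, 7 do not contribute to this derivation.
Hence c is obligatory.

Obligatory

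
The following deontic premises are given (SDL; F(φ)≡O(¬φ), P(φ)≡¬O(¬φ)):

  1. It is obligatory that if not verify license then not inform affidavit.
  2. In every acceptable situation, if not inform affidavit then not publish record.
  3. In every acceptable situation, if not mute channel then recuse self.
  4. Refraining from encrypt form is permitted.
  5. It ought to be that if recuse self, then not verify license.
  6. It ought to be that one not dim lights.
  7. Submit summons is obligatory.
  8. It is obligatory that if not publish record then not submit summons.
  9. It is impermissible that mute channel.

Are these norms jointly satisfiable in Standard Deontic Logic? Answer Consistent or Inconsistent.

Inconsistent

From premise 7 we have O(submit_summons).
Premise 8, O(¬publish_record → ¬submit_summons), contraposes to O(submit_summons → publish_record); with O(submit_summons) we get O(publish_record).
Premise 2, O(¬inform_affidavit → ¬publish_record), contraposes to O(publish_record → inform_affidavit); with O(publish_record) we get O(inform_affidavit).
The contrapositive of premise 1 (O(¬verify_license → ¬inform_affidavit)) is O(inform_affidavit → verify_license), and O(inform_affidavit) is already established, so O(verify_license).
The contrapositive of premise 5 (O(recuse_self → ¬verify_license)) is O(verify_license → ¬recuse_self), and O(verify_license) is already established, so O(¬recuse_self).
Premise 3 is O(¬mute_channel → recuse_self); contrapositively O(¬recuse_self → mute_channel). Since O(¬recuse_self) holds, K gives O(mute_channel).
But premise 9, F(mute_channel), means O(¬mute_channel).
We now have both O(mute_channel) and O(¬mute_channel) — mute_channel is simultaneously obligatory and forbidden, violating the D-axiom.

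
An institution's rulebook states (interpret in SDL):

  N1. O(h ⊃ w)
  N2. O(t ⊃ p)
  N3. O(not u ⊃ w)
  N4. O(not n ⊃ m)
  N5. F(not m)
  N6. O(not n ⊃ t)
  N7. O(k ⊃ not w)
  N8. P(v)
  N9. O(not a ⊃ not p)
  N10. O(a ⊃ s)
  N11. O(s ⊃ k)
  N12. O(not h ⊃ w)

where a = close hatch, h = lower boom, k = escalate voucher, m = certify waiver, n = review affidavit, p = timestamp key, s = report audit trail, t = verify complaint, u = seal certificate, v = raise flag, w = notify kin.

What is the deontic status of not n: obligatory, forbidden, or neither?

Forbidden

By case analysis on h: premise 1 gives O(h ⊃ w) and premise 12 gives O(not h ⊃ w), so O(w) either way.
The contrapositive of premise 7 (O(k ⊃ not w)) is O(w ⊃ not k), and O(w) is already established, so O(not k).
The contrapositive of premise 11 (O(s ⊃ k)) is O(not k ⊃ not s), and O(not k) is already established, so O(not s).
Premise 10, O(a ⊃ s), contraposes to O(not s ⊃ not a); with O(not s) we get O(not a).
From O(not a) and premise 9, O(not a ⊃ not p), we obtain O(not p).
The contrapositive of premise 2 (O(t ⊃ p)) is O(not p ⊃ not t), and O(not p) is already established, so O(not t).
Premise 6, O(not n ⊃ t), contraposes to O(not t ⊃ n); with O(not t) we get O(n).
Premises 3, 4, 5, 8 do not contribute to this derivation.
Thus O(n), which is F(not n): not n is forbidden.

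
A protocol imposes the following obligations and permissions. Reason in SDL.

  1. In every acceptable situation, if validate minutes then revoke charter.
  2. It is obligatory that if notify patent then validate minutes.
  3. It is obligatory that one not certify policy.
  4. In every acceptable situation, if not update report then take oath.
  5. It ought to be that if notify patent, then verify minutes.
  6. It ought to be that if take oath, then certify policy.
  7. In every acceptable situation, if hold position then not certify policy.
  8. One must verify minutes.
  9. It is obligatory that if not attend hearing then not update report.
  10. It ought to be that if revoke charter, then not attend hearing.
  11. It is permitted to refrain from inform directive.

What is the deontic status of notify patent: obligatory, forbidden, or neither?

Forbidden

Premise 3 states O(¬certify_policy) outright.
Premise 6 is O(take_oath → certify_policy); contrapositively O(¬certify_policy → ¬take_oath). Since O(¬certify_policy) holds, K gives O(¬take_oath).
Premise 4 is O(¬update_report → take_oath); contrapositively O(¬take_oath → update_report). Since O(¬take_oath) holds, K gives O(update_report).
Premise 9 is O(¬attend_hearing → ¬update_report); contrapositively O(update_report → attend_hearing). Since O(update_report) holds, K gives O(attend_hearing).
The contrapositive of premise 10 (O(revoke_charter → ¬attend_hearing)) is O(attend_hearing → ¬revoke_charter), and O(attend_hearing) is already established, so O(¬revoke_charter).
Premise 1, O(validate_minutes → revoke_charter), contraposes to O(¬revoke_charter → ¬validate_minutes); with O(¬revoke_charter) we get O(¬validate_minutes).
Premise 2, O(notify_patent → validate_minutes), contraposes to O(¬validate_minutes → ¬notify_patent); with O(¬validate_minutes) we get O(¬notify_patent).
Premises 5, 7, 8, 11 do not contribute to this derivation.
Thus O(¬notify_patent), which is F(notify_patent): notify_patent is forbidden.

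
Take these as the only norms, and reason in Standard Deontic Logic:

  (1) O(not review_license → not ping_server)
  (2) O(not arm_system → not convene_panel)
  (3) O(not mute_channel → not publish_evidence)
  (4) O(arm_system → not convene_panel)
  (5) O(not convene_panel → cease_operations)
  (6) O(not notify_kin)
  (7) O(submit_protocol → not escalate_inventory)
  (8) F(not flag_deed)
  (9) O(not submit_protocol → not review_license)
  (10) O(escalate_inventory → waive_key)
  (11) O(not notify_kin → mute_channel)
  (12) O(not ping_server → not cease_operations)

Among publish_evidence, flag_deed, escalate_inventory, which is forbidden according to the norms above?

escalate_inventory

By case analysis on not arm_system: premise 2 gives O(not arm_system → not convene_panel) and premise 4 gives O(arm_system → not convene_panel), so O(not convene_panel) either way.
From O(not convene_panel) and premise 5, O(not convene_panel → cease_operations), we obtain O(cease_operations).
Premise 12, O(not ping_server → not cease_operations), contraposes to O(cease_operations → ping_server); with O(cease_operations) we get O(ping_server).
Premise 1 is O(not review_license → not ping_server); contrapositively O(ping_server → review_license). Since O(ping_server) holds, K gives O(review_license).
Premise 9, O(not submit_protocol → not review_license), contraposes to O(review_license → submit_protocol); with O(review_license) we get O(submit_protocol).
With premise 7, O(submit_protocol → not escalate_inventory), the K-axiom yields O(not escalate_inventory).
So O(not escalate_inventory) holds, i.e. escalate_inventory is forbidden. None of the other listed options is forbidden under the premises.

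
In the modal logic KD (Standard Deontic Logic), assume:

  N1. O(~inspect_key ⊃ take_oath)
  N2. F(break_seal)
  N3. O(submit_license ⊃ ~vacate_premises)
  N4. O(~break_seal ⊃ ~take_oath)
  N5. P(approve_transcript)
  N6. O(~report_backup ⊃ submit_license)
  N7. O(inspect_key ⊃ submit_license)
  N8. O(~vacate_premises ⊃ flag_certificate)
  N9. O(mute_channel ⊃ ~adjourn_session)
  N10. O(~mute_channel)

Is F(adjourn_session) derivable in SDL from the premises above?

No

Premise 9 is O(mute_channel ⊃ ~adjourn_session), but O(mute_channel) is not derivable from the premises, so it does not yield O(~adjourn_session).
No other premise forces O(~adjourn_session). An ideal world satisfying every premise can still have adjourn_session true, so F(adjourn_session) is not derivable.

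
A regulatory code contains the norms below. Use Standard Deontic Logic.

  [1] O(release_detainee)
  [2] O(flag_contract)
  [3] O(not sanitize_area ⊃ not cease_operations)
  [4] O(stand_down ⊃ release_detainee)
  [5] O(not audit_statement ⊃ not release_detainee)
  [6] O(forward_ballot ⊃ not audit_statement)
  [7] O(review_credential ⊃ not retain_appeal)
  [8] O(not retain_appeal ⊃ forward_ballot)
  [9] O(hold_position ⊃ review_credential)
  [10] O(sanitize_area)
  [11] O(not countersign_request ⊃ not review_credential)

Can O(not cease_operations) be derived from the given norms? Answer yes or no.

No

Premise 3 is O(not sanitize_area ⊃ not cease_operations), but O(not sanitize_area) is not derivable from the premises, so it does not yield O(not cease_operations).
No other premise forces O(not cease_operations). An ideal world satisfying every premise can still have not cease_operations false, so O(not cease_operations) is not derivable.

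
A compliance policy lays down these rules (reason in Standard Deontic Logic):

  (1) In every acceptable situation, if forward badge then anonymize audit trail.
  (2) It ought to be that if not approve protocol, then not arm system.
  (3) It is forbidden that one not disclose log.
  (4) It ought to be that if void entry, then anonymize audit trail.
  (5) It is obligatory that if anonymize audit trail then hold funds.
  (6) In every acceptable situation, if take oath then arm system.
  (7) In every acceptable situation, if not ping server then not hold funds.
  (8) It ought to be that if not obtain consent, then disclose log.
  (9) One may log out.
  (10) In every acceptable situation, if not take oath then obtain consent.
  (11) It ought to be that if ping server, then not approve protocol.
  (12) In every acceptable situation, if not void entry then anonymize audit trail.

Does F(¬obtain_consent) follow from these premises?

Yes

Premises 12 and 4 cover both cases: O(¬void_entry → anonymize_audit_trail) and O(void_entry → anonymize_audit_trail). Since ¬void_entry ∨ void_entry is a tautology, O(anonymize_audit_trail) follows.
With premise 5, O(anonymize_audit_trail → hold_funds), the K-axiom yields O(hold_funds).
The contrapositive of premise 7 (O(¬ping_server → ¬hold_funds)) is O(hold_funds → ping_server), and O(hold_funds) is already established, so O(ping_server).
From O(ping_server) and premise 11, O(ping_server → ¬approve_protocol), we obtain O(¬approve_protocol).
From O(¬approve_protocol) and premise 2, O(¬approve_protocol → ¬arm_system), we obtain O(¬arm_system).
Premise 6, O(take_oath → arm_system), contraposes to O(¬arm_system → ¬take_oath); with O(¬arm_system) we get O(¬take_oath).
With premise 10, O(¬take_oath → obtain_consent), the K-axiom yields O(obtain_consent).
Premises 1, 3, 8, 9 do not contribute to this derivation.
So O(obtain_consent) holds, i.e. F(¬obtain_consent). The claim follows.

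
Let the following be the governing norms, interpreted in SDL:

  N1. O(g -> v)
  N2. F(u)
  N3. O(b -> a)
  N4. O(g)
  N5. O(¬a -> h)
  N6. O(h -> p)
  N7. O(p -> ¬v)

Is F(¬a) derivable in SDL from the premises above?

Premise 4 gives O(g).
With premise 1, O(g -> v), the K-axiom yields O(v).
The contrapositive of premise 7 (O(p -> ¬v)) is O(v -> ¬p), and O(v) is already established, so O(¬p).
Premise 6, O(h -> p), contraposes to O(¬p -> ¬h); with O(¬p) we get O(¬h).
Premise 5 is O(¬a -> h); contrapositively O(¬h -> a). Since O(¬h) holds, K gives O(a).
Premises 2, 3 do not contribute to this derivation.
So O(a) holds, i.e. F(¬a). The claim follows.

Yes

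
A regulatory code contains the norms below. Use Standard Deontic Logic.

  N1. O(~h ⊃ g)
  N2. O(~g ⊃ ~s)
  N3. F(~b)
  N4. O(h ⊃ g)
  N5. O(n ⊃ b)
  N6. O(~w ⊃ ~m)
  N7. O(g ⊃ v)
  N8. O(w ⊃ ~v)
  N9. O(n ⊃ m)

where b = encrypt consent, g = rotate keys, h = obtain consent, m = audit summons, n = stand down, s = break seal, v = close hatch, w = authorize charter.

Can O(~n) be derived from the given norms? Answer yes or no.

Premises 1 and 4 are O(~h ⊃ g) and O(h ⊃ g); every ideal world satisfies ~h or h, so in either case g holds — hence O(g).
Premise 7 is O(g ⊃ v); since O(g), deontic closure gives O(v).
Premise 8, O(w ⊃ ~v), contraposes to O(v ⊃ ~w); with O(v) we get O(~w).
From O(~w) and premise 6, O(~w ⊃ ~m), we obtain O(~m).
The contrapositive of premise 9 (O(n ⊃ m)) is O(~m ⊃ ~n), and O(~m) is already established, so O(~n).
Premises 2, 3, 5 do not contribute to this derivation.
So O(~n) follows.

Yes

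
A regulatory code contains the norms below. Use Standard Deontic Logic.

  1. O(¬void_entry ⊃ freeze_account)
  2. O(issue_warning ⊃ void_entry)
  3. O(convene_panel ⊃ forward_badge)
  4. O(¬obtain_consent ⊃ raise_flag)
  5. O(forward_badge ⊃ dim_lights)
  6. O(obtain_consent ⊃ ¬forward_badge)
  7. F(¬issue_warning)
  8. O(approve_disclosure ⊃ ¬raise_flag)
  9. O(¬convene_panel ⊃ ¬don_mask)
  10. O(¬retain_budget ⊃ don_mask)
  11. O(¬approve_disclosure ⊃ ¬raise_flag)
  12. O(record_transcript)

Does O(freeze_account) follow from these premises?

No

Premise 1 is O(¬void_entry ⊃ freeze_account), but O(¬void_entry) is not derivable from the premises, so it does not yield O(freeze_account).
No other premise forces O(freeze_account). An ideal world satisfying every premise can still have freeze_account false, so O(freeze_account) is not derivable.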